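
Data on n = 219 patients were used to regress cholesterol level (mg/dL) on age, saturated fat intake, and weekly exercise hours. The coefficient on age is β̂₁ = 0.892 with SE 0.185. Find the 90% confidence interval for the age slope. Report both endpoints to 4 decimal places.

df = n − k − 1 = 219 − 3 − 1 = 215.
t* = t_{0.05, 215} = 1.651972.
Margin = t* × SE = 1.651972 × 0.185 = 0.305615.
CI: 0.892 ± 0.305615 → (0.5864, 1.1976).
With 90% confidence, each one-unit increase in age is associated with a change of between 0.5864 and 1.1976 mg/dL in cholesterol level, holding the other predictors fixed.

(0.5864, 1.1976)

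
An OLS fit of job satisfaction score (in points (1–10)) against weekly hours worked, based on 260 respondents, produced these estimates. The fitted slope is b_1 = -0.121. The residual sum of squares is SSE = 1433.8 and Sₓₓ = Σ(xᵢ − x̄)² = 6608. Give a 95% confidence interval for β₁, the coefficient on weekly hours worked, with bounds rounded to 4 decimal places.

(-0.1781, -0.0639)

MSE = SSE/(n − 2) = 1433.8/258 = 5.55736.
SE(b_1) = √(MSE/Sₓₓ) = √(5.55736/6608) = 0.0290001.
df = n − 2 = 258.
t* = t_{0.025, 258} = 1.969201.
Margin = t* × SE = 1.969201 × 0.0290001 = 0.057107.
CI: -0.121 ± 0.057107 → (-0.1781, -0.0639).
With 95% confidence, each one-unit increase in weekly hours worked is associated with a change of between -0.1781 and -0.0639 points (1–10) in job satisfaction score.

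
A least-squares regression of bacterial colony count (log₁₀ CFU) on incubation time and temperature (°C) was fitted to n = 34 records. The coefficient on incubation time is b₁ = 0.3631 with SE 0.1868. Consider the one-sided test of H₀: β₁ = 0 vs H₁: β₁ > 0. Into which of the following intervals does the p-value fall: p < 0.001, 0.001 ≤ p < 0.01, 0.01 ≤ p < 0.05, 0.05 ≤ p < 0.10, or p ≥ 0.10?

0.01 ≤ p < 0.05

t = 0.3631 / 0.1868 = 1.944.
df = n − k − 1 = 34 − 2 − 1 = 31.
One-sided p = P(T_{31} > t) ≈ 0.0305.
So 0.01 ≤ p < 0.05.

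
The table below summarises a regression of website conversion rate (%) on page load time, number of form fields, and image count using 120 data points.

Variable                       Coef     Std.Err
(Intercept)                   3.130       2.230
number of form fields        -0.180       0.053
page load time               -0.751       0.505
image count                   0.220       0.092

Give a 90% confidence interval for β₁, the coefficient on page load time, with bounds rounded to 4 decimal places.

(-1.5883, 0.0863)

Read off: b = -0.751, SE = 0.505 for page load time.
df = n − k − 1 = 120 − 3 − 1 = 116.
t* = t_{0.05, 116} = 1.658096.
Margin = t* × SE = 1.658096 × 0.505 = 0.837338.
CI: -0.751 ± 0.837338 → (-1.5883, 0.0863).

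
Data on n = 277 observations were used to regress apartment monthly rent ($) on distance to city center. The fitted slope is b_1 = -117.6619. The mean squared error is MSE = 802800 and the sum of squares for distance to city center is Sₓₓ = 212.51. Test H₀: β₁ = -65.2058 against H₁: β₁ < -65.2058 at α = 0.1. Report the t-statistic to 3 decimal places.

t = -0.853

SE(b_1) = √(MSE/Sₓₓ) = √(802800/212.51) = 61.463.
t = (-117.6619 − (-65.2058)) / 61.463 = -0.853.
df = n − 2 = 275.
One-sided p ≈ 0.1971, which is ≥ 0.1, so fail to reject H₀.
The data do not give significant evidence that the true slope on distance to city center is below -65.2058 $ per unit.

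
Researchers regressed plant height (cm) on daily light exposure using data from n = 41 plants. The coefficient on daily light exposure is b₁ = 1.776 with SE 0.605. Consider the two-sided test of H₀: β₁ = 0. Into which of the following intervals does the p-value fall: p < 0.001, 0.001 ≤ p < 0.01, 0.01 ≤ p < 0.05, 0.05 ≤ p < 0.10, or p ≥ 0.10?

t = 1.776 / 0.605 = 2.936.
df = n − 2 = 41 − 2 = 39.
Two-sided p = 2·P(T_{39} > |t|) ≈ 0.0056.
So 0.001 ≤ p < 0.01.

0.001 ≤ p < 0.01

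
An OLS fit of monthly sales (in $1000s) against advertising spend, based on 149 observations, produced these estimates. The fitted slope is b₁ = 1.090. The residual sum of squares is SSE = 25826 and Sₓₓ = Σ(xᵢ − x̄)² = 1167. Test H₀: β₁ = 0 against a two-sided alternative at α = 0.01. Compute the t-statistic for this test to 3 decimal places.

t = 2.809

MSE = SSE/(n − 2) = 25826/147 = 175.687.
SE(b₁) = √(MSE/Sₓₓ) = √(175.687/1167) = 0.388002.
t = 1.090 / 0.388002 = 2.809.
df = n − 2 = 147.
Two-sided p ≈ 0.0056, which is < 0.01, so reject H₀.
There is evidence that advertising spend is associated with monthly sales.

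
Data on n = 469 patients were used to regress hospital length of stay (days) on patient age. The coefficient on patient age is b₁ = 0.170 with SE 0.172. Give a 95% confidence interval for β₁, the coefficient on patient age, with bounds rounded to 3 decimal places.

df = n − 2 = 469 − 2 = 467.
t* = t_{0.025, 467} = 1.965057.
Margin = t* × SE = 1.965057 × 0.172 = 0.33799.
CI: 0.170 ± 0.33799 → (-0.168, 0.508).
With 95% confidence, each one-unit increase in patient age is associated with a change of between -0.168 and 0.508 days in hospital length of stay.

(-0.168, 0.508)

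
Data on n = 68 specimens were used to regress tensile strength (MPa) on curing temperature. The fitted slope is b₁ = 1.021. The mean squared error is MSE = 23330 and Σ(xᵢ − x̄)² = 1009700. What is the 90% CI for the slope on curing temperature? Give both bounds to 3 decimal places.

SE(b₁) = √(MSE/Sₓₓ) = √(23330/1009700) = 0.152006.
df = n − 2 = 66.
t* = t_{0.05, 66} = 1.668271.
Margin = t* × SE = 1.668271 × 0.152006 = 0.25359.
CI: 1.021 ± 0.25359 → (0.767, 1.275).
With 90% confidence, each one-unit increase in curing temperature is associated with a change of between 0.767 and 1.275 MPa in tensile strength.

(0.767, 1.275)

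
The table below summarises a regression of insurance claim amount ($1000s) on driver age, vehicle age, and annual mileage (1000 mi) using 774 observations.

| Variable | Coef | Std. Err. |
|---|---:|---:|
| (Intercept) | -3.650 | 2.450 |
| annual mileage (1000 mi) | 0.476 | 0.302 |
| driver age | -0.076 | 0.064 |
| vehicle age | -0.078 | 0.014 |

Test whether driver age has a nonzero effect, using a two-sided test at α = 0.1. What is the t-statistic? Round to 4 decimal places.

Read off: b = -0.076, SE = 0.064 for driver age.
H₀: β₁ = 0 vs H₁: β₁ ≠ 0.
t = -0.076 / 0.064 = -1.1875.
df = n − k − 1 = 774 − 3 − 1 = 770.
Two-sided p ≈ 0.2354, which is ≥ 0.1, so fail to reject H₀.
The data do not give significant evidence of an association between driver age and insurance claim amount, after adjusting for the other predictors.

t = -1.1875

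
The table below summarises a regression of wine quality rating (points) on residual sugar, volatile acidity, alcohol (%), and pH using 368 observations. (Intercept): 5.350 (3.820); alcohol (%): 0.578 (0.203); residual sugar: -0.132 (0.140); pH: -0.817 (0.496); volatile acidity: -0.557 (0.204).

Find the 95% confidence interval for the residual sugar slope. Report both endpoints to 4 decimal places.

(-0.4073, 0.1433)

Read off: b = -0.132, SE = 0.140 for residual sugar.
df = n − k − 1 = 368 − 4 − 1 = 363.
t* = t_{0.025, 363} = 1.966521.
Margin = t* × SE = 1.966521 × 0.140 = 0.275313.
CI: -0.132 ± 0.275313 → (-0.4073, 0.1433).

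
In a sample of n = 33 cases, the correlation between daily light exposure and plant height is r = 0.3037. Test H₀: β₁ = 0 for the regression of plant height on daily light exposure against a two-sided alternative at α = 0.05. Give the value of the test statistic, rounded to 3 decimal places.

t = 1.775

t = r·√(n − 2)/√(1 − r²) = 0.3037·√31/√0.907766 = 1.775.
df = n − 2 = 31.
Two-sided p ≈ 0.0858, which is ≥ 0.05, so fail to reject H₀.
The data do not give significant evidence of a linear association between daily light exposure and plant height.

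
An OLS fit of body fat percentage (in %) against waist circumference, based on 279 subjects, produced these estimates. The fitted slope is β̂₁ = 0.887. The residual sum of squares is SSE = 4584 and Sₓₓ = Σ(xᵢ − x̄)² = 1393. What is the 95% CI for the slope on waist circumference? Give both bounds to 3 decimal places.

(0.672, 1.102)

MSE = SSE/(n − 2) = 4584/277 = 16.5487.
SE(β̂₁) = √(MSE/Sₓₓ) = √(16.5487/1393) = 0.108995.
df = n − 2 = 277.
t* = t_{0.025, 277} = 1.968565.
Margin = t* × SE = 1.968565 × 0.108995 = 0.21456.
CI: 0.887 ± 0.21456 → (0.672, 1.102).
With 95% confidence, each one-unit increase in waist circumference is associated with a change of between 0.672 and 1.102 % in body fat percentage.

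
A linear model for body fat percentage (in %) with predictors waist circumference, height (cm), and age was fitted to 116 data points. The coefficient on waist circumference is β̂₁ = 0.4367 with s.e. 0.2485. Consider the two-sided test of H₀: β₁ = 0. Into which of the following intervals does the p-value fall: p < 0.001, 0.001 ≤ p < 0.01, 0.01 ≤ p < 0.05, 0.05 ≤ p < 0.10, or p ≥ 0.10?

0.05 ≤ p < 0.10

t = 0.4367 / 0.2485 = 1.757.
df = n − k − 1 = 116 − 3 − 1 = 112.
Two-sided p = 2·P(T_{112} > |t|) ≈ 0.0816.
So 0.05 ≤ p < 0.10.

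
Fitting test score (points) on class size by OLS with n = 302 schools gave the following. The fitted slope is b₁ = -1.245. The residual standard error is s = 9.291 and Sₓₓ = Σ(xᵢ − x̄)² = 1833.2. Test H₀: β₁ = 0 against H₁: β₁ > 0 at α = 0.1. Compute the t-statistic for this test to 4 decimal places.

t = -5.7374

SE(b₁) = s/√Sₓₓ = 9.291/√1833.2 = 0.216999.
t = -1.245 / 0.216999 = -5.7374.
df = n − 2 = 300.
One-sided p ≈ 1.0000, which is ≥ 0.1, so fail to reject H₀.
The data do not give significant evidence that the true slope on class size is positive.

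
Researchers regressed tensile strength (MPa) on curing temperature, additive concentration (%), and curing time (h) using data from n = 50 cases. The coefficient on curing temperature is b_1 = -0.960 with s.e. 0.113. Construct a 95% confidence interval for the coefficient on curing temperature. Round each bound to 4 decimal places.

(-1.1875, -0.7325)

df = n − k − 1 = 50 − 3 − 1 = 46.
t* = t_{0.025, 46} = 2.012896.
Margin = t* × SE = 2.012896 × 0.113 = 0.227457.
CI: -0.960 ± 0.227457 → (-1.1875, -0.7325).
With 95% confidence, each one-unit increase in curing temperature is associated with a change of between -1.1875 and -0.7325 MPa in tensile strength, holding the other predictors fixed.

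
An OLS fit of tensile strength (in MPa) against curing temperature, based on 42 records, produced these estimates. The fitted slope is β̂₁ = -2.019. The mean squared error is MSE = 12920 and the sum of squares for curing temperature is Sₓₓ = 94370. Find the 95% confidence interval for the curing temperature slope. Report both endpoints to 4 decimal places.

(-2.7668, -1.2712)

SE(β̂₁) = √(MSE/Sₓₓ) = √(12920/94370) = 0.370011.
df = n − 2 = 40.
t* = t_{0.025, 40} = 2.021075.
Margin = t* × SE = 2.021075 × 0.370011 = 0.747820.
CI: -2.019 ± 0.747820 → (-2.7668, -1.2712).
With 95% confidence, each one-unit increase in curing temperature is associated with a change of between -2.7668 and -1.2712 MPa in tensile strength.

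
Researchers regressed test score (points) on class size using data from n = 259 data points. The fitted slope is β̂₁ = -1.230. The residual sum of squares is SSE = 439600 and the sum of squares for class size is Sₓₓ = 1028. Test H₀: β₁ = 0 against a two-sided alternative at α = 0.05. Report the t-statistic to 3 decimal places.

t = -0.954

MSE = SSE/(n − 2) = 439600/257 = 1710.51.
SE(β̂₁) = √(MSE/Sₓₓ) = √(1710.51/1028) = 1.28993.
t = -1.230 / 1.28993 = -0.954.
df = n − 2 = 257.
Two-sided p ≈ 0.3412, which is ≥ 0.05, so fail to reject H₀.
The data do not give significant evidence of an association between class size and test score.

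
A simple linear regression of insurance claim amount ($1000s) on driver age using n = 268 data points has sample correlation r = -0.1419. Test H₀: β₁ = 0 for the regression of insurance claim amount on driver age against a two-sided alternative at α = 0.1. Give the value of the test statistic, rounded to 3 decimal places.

t = r·√(n − 2)/√(1 − r²) = -0.1419·√266/√0.979864 = -2.338.
df = n − 2 = 266.
Two-sided p ≈ 0.0201, which is < 0.1, so reject H₀.
There is evidence of a linear association between driver age and insurance claim amount.

t = -2.338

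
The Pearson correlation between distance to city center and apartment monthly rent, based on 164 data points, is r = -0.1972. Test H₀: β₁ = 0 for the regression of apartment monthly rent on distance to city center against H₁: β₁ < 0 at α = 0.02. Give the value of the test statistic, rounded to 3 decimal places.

t = -2.560

t = r·√(n − 2)/√(1 − r²) = -0.1972·√162/√0.961112 = -2.560.
df = n − 2 = 162.
One-sided p ≈ 0.0057, which is < 0.02, so reject H₀.
There is evidence of a linear association between distance to city center and apartment monthly rent.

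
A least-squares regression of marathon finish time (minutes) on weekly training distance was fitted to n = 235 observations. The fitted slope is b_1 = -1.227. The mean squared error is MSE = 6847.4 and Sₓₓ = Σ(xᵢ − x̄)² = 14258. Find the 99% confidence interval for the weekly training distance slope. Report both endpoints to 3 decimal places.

(-3.027, 0.573)

SE(b_1) = √(MSE/Sₓₓ) = √(6847.4/14258) = 0.693.
df = n − 2 = 233.
t* = t_{0.005, 233} = 2.597094.
Margin = t* × SE = 2.597094 × 0.693 = 1.79979.
CI: -1.227 ± 1.79979 → (-3.027, 0.573).
With 99% confidence, each one-unit increase in weekly training distance is associated with a change of between -3.027 and 0.573 minutes in marathon finish time.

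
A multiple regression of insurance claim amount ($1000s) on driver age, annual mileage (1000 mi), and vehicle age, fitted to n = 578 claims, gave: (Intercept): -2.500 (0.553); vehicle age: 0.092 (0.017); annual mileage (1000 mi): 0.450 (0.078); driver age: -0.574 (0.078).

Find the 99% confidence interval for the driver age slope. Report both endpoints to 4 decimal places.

(-0.7756, -0.3724)

Read off: b = -0.574, SE = 0.078 for driver age.
df = n − k − 1 = 578 − 3 − 1 = 574.
t* = t_{0.005, 574} = 2.584422.
Margin = t* × SE = 2.584422 × 0.078 = 0.201585.
CI: -0.574 ± 0.201585 → (-0.7756, -0.3724).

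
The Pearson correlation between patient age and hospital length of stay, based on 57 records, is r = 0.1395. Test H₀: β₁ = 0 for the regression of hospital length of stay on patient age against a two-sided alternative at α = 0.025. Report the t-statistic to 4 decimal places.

t = r·√(n − 2)/√(1 − r²) = 0.1395·√55/√0.98054 = 1.0448.
df = n − 2 = 55.
Two-sided p ≈ 0.3007, which is ≥ 0.025, so fail to reject H₀.
The data do not give significant evidence of a linear association between patient age and hospital length of stay.

t = 1.0448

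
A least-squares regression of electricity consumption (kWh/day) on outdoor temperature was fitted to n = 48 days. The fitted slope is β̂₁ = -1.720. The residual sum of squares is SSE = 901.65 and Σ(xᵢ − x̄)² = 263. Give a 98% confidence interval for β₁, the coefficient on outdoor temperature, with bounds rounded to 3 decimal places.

MSE = SSE/(n − 2) = 901.65/46 = 19.6011.
SE(β̂₁) = √(MSE/Sₓₓ) = √(19.6011/263) = 0.273.
df = n − 2 = 46.
t* = t_{0.01, 46} = 2.410188.
Margin = t* × SE = 2.410188 × 0.273 = 0.65798.
CI: -1.720 ± 0.65798 → (-2.378, -1.062).
With 98% confidence, each one-unit increase in outdoor temperature is associated with a change of between -2.378 and -1.062 kWh/day in electricity consumption.

(-2.378, -1.062)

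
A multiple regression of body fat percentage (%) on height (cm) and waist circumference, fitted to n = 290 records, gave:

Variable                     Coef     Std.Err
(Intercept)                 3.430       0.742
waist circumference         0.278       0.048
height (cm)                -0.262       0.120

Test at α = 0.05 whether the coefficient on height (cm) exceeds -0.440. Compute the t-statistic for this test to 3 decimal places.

t = 1.483

Read off: b = -0.262, SE = 0.120 for height (cm).
H₀: β₁ = -0.440 vs H₁: β₁ > -0.440.
t = (-0.262 − (-0.440)) / 0.120 = 1.483.
df = n − k − 1 = 290 − 2 − 1 = 287.
One-sided p ≈ 0.0695, which is ≥ 0.05, so fail to reject H₀.
The data do not give significant evidence that the true slope on height (cm) exceeds -0.440 % per unit, holding the other predictors fixed.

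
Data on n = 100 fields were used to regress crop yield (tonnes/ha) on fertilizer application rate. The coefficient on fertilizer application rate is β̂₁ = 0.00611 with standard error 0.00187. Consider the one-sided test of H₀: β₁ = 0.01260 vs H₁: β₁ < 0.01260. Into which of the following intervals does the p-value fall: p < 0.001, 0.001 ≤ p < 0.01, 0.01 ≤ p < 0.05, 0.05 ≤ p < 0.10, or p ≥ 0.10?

p < 0.001

t = (0.00611 − 0.01260) / 0.00187 = -3.471.
df = n − 2 = 100 − 2 = 98.
One-sided p = P(T_{98} < t) ≈ 0.0004.
So p < 0.001.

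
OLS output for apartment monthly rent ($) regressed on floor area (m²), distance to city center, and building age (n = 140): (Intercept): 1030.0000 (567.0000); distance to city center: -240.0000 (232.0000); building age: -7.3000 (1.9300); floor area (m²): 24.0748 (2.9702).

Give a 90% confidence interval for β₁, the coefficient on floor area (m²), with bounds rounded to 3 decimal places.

Read off: b = 24.0748, SE = 2.9702 for floor area (m²).
df = n − k − 1 = 140 − 3 − 1 = 136.
t* = t_{0.05, 136} = 1.656135.
Margin = t* × SE = 1.656135 × 2.9702 = 4.91905.
CI: 24.0748 ± 4.91905 → (19.156, 28.994).

(19.156, 28.994)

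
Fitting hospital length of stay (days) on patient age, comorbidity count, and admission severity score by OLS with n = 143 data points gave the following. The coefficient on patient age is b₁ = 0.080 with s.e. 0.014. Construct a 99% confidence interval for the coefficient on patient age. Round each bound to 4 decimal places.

(0.0434, 0.1166)

df = n − k − 1 = 143 − 3 − 1 = 139.
t* = t_{0.005, 139} = 2.611662.
Margin = t* × SE = 2.611662 × 0.014 = 0.036563.
CI: 0.080 ± 0.036563 → (0.0434, 0.1166).
With 99% confidence, each one-unit increase in patient age is associated with a change of between 0.0434 and 0.1166 days in hospital length of stay, holding the other predictors fixed.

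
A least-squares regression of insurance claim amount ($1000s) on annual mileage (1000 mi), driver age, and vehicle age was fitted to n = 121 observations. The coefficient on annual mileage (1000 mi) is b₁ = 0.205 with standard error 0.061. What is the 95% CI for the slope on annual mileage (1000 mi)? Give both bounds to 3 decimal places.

df = n − k − 1 = 121 − 3 − 1 = 117.
t* = t_{0.025, 117} = 1.980448.
Margin = t* × SE = 1.980448 × 0.061 = 0.12081.
CI: 0.205 ± 0.12081 → (0.084, 0.326).
With 95% confidence, each one-unit increase in annual mileage (1000 mi) is associated with a change of between 0.084 and 0.326 $1000s in insurance claim amount, holding the other predictors fixed.

(0.084, 0.326)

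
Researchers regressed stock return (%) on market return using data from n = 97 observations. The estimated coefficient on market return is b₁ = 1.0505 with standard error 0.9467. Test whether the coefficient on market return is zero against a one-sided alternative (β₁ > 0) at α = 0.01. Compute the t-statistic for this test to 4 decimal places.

H₀: β₁ = 0 vs H₁: β₁ > 0.
t = (b₁ − β₁⁰)/SE = 1.0505 / 0.9467 = 1.1096.
df = n − 2 = 97 − 2 = 95.
One-sided p ≈ 0.1350, which is ≥ 0.01, so fail to reject H₀.
The data do not give significant evidence that the true slope on market return is positive.

t = 1.1096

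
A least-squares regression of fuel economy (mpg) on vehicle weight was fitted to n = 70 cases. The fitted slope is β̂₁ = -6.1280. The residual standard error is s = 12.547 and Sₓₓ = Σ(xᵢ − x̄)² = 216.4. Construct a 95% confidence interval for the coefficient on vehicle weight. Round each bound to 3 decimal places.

SE(β̂₁) = s/√Sₓₓ = 12.547/√216.4 = 0.852926.
df = n − 2 = 68.
t* = t_{0.025, 68} = 1.995469.
Margin = t* × SE = 1.995469 × 0.852926 = 1.70199.
CI: -6.1280 ± 1.70199 → (-7.830, -4.426).
With 95% confidence, each one-unit increase in vehicle weight is associated with a change of between -7.830 and -4.426 mpg in fuel economy.

(-7.830, -4.426)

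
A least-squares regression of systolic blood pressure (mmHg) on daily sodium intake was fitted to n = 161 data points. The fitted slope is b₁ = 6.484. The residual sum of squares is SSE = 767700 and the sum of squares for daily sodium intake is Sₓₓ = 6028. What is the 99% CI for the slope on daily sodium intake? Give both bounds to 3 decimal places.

MSE = SSE/(n − 2) = 767700/159 = 4828.3.
SE(b₁) = √(MSE/Sₓₓ) = √(4828.3/6028) = 0.894974.
df = n − 2 = 159.
t* = t_{0.005, 159} = 2.607103.
Margin = t* × SE = 2.607103 × 0.894974 = 2.33329.
CI: 6.484 ± 2.33329 → (4.151, 8.817).
With 99% confidence, each one-unit increase in daily sodium intake is associated with a change of between 4.151 and 8.817 mmHg in systolic blood pressure.

(4.151, 8.817)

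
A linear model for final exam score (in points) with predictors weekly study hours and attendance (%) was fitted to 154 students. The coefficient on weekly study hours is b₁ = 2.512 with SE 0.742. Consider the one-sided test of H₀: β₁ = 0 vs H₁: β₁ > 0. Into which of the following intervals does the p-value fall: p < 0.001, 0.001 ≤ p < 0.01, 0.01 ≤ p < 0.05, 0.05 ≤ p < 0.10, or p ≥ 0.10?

p < 0.001

t = 2.512 / 0.742 = 3.385.
df = n − k − 1 = 154 − 2 − 1 = 151.
One-sided p = P(T_{151} > t) ≈ 0.0005.
So p < 0.001.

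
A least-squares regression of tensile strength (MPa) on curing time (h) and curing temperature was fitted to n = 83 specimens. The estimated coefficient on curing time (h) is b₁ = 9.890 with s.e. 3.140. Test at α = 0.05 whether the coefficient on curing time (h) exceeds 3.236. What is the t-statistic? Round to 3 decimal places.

t = 2.119

H₀: β₁ = 3.236 vs H₁: β₁ > 3.236.
t = (b₁ − β₁⁰)/SE = (9.890 − 3.236) / 3.140 = 2.119.
df = n − k − 1 = 83 − 2 − 1 = 80.
One-sided p ≈ 0.0186, which is < 0.05, so reject H₀.
There is evidence that the true slope on curing time (h) exceeds 3.236 MPa per unit, holding the other predictors fixed.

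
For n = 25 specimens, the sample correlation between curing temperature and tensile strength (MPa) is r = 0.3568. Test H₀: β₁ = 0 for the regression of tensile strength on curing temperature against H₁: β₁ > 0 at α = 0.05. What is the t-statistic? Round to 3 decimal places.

t = r·√(n − 2)/√(1 − r²) = 0.3568·√23/√0.872694 = 1.832.
df = n − 2 = 23.
One-sided p ≈ 0.0400, which is < 0.05, so reject H₀.
There is evidence of a linear association between curing temperature and tensile strength.

t = 1.832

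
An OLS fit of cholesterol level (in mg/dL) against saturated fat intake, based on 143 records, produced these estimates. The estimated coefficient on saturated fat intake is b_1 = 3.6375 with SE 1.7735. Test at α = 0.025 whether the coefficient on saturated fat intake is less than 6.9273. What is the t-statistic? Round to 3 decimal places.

H₀: β₁ = 6.9273 vs H₁: β₁ < 6.9273.
t = (b_1 − β₁⁰)/SE = (3.6375 − 6.9273) / 1.7735 = -1.855.
df = n − 2 = 143 − 2 = 141.
One-sided p ≈ 0.0328, which is ≥ 0.025, so fail to reject H₀.
The data do not give significant evidence that the true slope on saturated fat intake is below 6.9273 mg/dL per unit.

t = -1.855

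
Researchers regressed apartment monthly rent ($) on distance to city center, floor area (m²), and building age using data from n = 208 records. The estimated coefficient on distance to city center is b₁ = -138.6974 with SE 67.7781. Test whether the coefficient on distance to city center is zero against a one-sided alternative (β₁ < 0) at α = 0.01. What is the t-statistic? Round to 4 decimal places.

H₀: β₁ = 0 vs H₁: β₁ < 0.
t = (b₁ − β₁⁰)/SE = -138.6974 / 67.7781 = -2.0463.
df = n − k − 1 = 208 − 3 − 1 = 204.
One-sided p ≈ 0.0210, which is ≥ 0.01, so fail to reject H₀.
The data do not give significant evidence that the true slope on distance to city center is negative, holding the other predictors fixed.

t = -2.0463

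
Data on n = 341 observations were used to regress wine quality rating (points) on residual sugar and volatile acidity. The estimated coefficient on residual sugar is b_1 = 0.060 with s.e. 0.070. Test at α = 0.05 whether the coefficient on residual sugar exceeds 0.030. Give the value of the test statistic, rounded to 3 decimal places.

H₀: β₁ = 0.030 vs H₁: β₁ > 0.030.
t = (b_1 − β₁⁰)/SE = (0.060 − 0.030) / 0.070 = 0.429.
df = n − k − 1 = 341 − 2 − 1 = 338.
One-sided p ≈ 0.3343, which is ≥ 0.05, so fail to reject H₀.
The data do not give significant evidence that the true slope on residual sugar exceeds 0.030 points per unit, holding the other predictors fixed.

t = 0.429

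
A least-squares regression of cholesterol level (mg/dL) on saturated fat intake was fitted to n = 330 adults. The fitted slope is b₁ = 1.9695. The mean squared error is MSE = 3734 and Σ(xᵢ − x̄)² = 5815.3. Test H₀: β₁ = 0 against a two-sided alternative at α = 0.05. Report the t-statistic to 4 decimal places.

t = 2.4578

SE(b₁) = √(MSE/Sₓₓ) = √(3734/5815.3) = 0.801311.
t = 1.9695 / 0.801311 = 2.4578.
df = n − 2 = 328.
Two-sided p ≈ 0.0145, which is < 0.05, so reject H₀.
There is evidence that saturated fat intake is associated with cholesterol level.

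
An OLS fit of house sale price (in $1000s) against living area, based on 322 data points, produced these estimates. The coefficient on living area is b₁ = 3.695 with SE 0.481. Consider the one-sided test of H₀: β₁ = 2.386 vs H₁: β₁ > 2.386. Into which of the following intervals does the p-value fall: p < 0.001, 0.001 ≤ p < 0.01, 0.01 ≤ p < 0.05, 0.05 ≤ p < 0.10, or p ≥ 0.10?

t = (3.695 − 2.386) / 0.481 = 2.721.
df = n − 2 = 322 − 2 = 320.
One-sided p = P(T_{320} > t) ≈ 0.0034.
So 0.001 ≤ p < 0.01.

0.001 ≤ p < 0.01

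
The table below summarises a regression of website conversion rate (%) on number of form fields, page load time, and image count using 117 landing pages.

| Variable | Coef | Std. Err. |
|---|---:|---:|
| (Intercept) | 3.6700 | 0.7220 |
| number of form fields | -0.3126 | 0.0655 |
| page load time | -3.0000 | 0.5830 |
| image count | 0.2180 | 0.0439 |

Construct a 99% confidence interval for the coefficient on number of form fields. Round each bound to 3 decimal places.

Read off: b = -0.3126, SE = 0.0655 for number of form fields.
df = n − k − 1 = 117 − 3 − 1 = 113.
t* = t_{0.005, 113} = 2.620039.
Margin = t* × SE = 2.620039 × 0.0655 = 0.17161.
CI: -0.3126 ± 0.17161 → (-0.484, -0.141).

(-0.484, -0.141)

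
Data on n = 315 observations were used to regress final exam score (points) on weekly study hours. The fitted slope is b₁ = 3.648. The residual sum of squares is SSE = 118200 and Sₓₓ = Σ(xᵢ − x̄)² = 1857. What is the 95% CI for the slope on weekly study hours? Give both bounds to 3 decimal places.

(2.761, 4.535)

MSE = SSE/(n − 2) = 118200/313 = 377.636.
SE(b₁) = √(MSE/Sₓₓ) = √(377.636/1857) = 0.450952.
df = n − 2 = 313.
t* = t_{0.025, 313} = 1.967572.
Margin = t* × SE = 1.967572 × 0.450952 = 0.88728.
CI: 3.648 ± 0.88728 → (2.761, 4.535).
With 95% confidence, each one-unit increase in weekly study hours is associated with a change of between 2.761 and 4.535 points in final exam score.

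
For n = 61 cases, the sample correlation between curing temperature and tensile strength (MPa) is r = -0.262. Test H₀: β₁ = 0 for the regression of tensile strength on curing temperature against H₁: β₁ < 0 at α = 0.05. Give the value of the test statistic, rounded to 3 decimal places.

t = r·√(n − 2)/√(1 − r²) = -0.262·√59/√0.931356 = -2.085.
df = n − 2 = 59.
One-sided p ≈ 0.0207, which is < 0.05, so reject H₀.
There is evidence of a linear association between curing temperature and tensile strength.

t = -2.085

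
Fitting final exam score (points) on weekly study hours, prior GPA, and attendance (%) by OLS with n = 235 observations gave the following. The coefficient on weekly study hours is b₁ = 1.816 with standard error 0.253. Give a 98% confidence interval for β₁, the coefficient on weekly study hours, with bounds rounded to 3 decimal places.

df = n − k − 1 = 235 − 3 − 1 = 231.
t* = t_{0.01, 231} = 2.342599.
Margin = t* × SE = 2.342599 × 0.253 = 0.59268.
CI: 1.816 ± 0.59268 → (1.223, 2.409).
With 98% confidence, each one-unit increase in weekly study hours is associated with a change of between 1.223 and 2.409 points in final exam score, holding the other predictors fixed.

(1.223, 2.409)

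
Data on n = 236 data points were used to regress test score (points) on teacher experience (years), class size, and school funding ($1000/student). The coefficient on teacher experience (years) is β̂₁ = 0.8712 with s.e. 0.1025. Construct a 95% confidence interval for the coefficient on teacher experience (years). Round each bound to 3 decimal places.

(0.669, 1.073)

df = n − k − 1 = 236 − 3 − 1 = 232.
t* = t_{0.025, 232} = 1.970242.
Margin = t* × SE = 1.970242 × 0.1025 = 0.20195.
CI: 0.8712 ± 0.20195 → (0.669, 1.073).
With 95% confidence, each one-unit increase in teacher experience (years) is associated with a change of between 0.669 and 1.073 points in test score, holding the other predictors fixed.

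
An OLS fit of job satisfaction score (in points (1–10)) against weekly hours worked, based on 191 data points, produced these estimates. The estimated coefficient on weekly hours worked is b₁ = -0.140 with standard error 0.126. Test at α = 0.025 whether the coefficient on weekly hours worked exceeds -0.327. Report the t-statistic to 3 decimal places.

t = 1.484

H₀: β₁ = -0.327 vs H₁: β₁ > -0.327.
t = (b₁ − β₁⁰)/SE = (-0.140 − (-0.327)) / 0.126 = 1.484.
df = n − 2 = 191 − 2 = 189.
One-sided p ≈ 0.0697, which is ≥ 0.025, so fail to reject H₀.
The data do not give significant evidence that the true slope on weekly hours worked exceeds -0.327 points (1–10) per unit.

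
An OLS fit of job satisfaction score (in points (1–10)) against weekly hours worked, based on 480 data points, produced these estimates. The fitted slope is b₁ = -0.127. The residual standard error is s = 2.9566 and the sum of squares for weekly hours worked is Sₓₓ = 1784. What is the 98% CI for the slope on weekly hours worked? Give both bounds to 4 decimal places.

SE(b₁) = s/√Sₓₓ = 2.9566/√1784 = 0.0699995.
df = n − 2 = 478.
t* = t_{0.01, 478} = 2.334174.
Margin = t* × SE = 2.334174 × 0.0699995 = 0.163391.
CI: -0.127 ± 0.163391 → (-0.2904, 0.0364).
With 98% confidence, each one-unit increase in weekly hours worked is associated with a change of between -0.2904 and 0.0364 points (1–10) in job satisfaction score.

(-0.2904, 0.0364)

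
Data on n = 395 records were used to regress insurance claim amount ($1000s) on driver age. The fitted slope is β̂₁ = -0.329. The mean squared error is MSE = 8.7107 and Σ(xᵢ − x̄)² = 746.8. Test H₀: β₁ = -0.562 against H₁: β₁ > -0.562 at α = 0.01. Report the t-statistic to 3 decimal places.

SE(β̂₁) = √(MSE/Sₓₓ) = √(8.7107/746.8) = 0.108.
t = (-0.329 − (-0.562)) / 0.108 = 2.157.
df = n − 2 = 393.
One-sided p ≈ 0.0158, which is ≥ 0.01, so fail to reject H₀.
The data do not give significant evidence that the true slope on driver age exceeds -0.562 $1000s per unit.

t = 2.157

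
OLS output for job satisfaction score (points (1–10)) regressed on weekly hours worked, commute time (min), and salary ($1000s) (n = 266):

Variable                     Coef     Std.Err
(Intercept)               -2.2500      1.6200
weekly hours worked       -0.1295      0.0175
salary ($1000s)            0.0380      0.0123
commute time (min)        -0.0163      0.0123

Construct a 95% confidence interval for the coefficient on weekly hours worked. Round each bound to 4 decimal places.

Read off: b = -0.1295, SE = 0.0175 for weekly hours worked.
df = n − k − 1 = 266 − 3 − 1 = 262.
t* = t_{0.025, 262} = 1.96906.
Margin = t* × SE = 1.96906 × 0.0175 = 0.034459.
CI: -0.1295 ± 0.034459 → (-0.1640, -0.0950).

(-0.1640, -0.0950)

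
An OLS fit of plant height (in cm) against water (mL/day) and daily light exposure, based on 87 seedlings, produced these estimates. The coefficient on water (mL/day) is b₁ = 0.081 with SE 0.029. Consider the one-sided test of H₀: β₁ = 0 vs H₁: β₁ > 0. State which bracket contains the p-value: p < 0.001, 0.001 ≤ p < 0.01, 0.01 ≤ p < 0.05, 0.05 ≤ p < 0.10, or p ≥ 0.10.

0.001 ≤ p < 0.01

t = 0.081 / 0.029 = 2.793.
df = n − k − 1 = 87 − 2 − 1 = 84.
One-sided p = P(T_{84} > t) ≈ 0.0032.
So 0.001 ≤ p < 0.01.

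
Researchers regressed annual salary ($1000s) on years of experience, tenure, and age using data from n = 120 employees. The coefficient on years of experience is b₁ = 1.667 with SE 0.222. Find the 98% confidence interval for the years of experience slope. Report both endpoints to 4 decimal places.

(1.1433, 2.1907)

df = n − k − 1 = 120 − 3 − 1 = 116.
t* = t_{0.01, 116} = 2.358924.
Margin = t* × SE = 2.358924 × 0.222 = 0.523681.
CI: 1.667 ± 0.523681 → (1.1433, 2.1907).
With 98% confidence, each one-unit increase in years of experience is associated with a change of between 1.1433 and 2.1907 $1000s in annual salary, holding the other predictors fixed.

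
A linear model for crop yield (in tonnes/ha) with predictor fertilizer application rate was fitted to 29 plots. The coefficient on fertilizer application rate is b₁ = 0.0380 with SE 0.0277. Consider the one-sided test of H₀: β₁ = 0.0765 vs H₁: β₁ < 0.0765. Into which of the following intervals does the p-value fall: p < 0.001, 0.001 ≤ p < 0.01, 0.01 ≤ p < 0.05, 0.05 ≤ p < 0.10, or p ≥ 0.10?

0.05 ≤ p < 0.10

t = (0.0380 − 0.0765) / 0.0277 = -1.390.
df = n − 2 = 29 − 2 = 27.
One-sided p = P(T_{27} < t) ≈ 0.0880.
So 0.05 ≤ p < 0.10.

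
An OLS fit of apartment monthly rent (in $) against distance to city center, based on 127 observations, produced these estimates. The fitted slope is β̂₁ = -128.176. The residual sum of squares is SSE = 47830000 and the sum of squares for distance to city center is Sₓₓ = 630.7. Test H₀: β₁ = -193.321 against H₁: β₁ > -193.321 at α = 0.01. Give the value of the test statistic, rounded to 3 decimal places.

MSE = SSE/(n − 2) = 47830000/125 = 382640.
SE(β̂₁) = √(MSE/Sₓₓ) = √(382640/630.7) = 24.6311.
t = (-128.176 − (-193.321)) / 24.6311 = 2.645.
df = n − 2 = 125.
One-sided p ≈ 0.0046, which is < 0.01, so reject H₀.
There is evidence that the true slope on distance to city center exceeds -193.321 $ per unit.

t = 2.645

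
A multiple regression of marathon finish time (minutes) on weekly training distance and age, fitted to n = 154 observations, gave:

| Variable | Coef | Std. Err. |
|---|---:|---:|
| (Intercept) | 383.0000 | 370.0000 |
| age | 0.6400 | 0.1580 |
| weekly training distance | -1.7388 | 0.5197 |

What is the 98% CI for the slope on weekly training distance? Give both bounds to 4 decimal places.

Read off: b = -1.7388, SE = 0.5197 for weekly training distance.
df = n − k − 1 = 154 − 2 − 1 = 151.
t* = t_{0.01, 151} = 2.351297.
Margin = t* × SE = 2.351297 × 0.5197 = 1.221969.
CI: -1.7388 ± 1.221969 → (-2.9608, -0.5168).

(-2.9608, -0.5168)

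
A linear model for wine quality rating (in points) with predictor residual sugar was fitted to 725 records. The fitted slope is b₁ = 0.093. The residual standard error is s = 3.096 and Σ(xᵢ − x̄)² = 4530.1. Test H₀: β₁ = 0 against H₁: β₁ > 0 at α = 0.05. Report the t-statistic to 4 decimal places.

t = 2.0218

SE(b₁) = s/√Sₓₓ = 3.096/√4530.1 = 0.0459989.
t = 0.093 / 0.0459989 = 2.0218.
df = n − 2 = 723.
One-sided p ≈ 0.0218, which is < 0.05, so reject H₀.
There is evidence that the true slope on residual sugar is positive.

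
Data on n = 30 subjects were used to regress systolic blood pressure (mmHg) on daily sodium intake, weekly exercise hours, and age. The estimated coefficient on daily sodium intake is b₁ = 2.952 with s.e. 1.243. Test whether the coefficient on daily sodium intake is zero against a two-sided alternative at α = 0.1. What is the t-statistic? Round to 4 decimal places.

H₀: β₁ = 0 vs H₁: β₁ ≠ 0.
t = (b₁ − β₁⁰)/SE = 2.952 / 1.243 = 2.3749.
df = n − k − 1 = 30 − 3 − 1 = 26.
Two-sided p ≈ 0.0252, which is < 0.1, so reject H₀.
There is evidence that daily sodium intake is associated with systolic blood pressure, holding the other predictors fixed.

t = 2.3749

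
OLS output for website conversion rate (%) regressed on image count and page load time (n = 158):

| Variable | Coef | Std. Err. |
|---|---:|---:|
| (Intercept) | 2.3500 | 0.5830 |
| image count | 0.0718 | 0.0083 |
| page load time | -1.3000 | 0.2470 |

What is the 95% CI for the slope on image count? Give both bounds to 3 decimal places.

Read off: b = 0.0718, SE = 0.0083 for image count.
df = n − k − 1 = 158 − 2 − 1 = 155.
t* = t_{0.025, 155} = 1.975387.
Margin = t* × SE = 1.975387 × 0.0083 = 0.01640.
CI: 0.0718 ± 0.01640 → (0.055, 0.088).

(0.055, 0.088)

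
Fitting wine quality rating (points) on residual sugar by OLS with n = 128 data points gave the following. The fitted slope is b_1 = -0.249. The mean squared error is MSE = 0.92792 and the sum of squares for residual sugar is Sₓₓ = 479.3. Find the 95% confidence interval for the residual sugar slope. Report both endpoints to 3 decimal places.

SE(b_1) = √(MSE/Sₓₓ) = √(0.92792/479.3) = 0.0439999.
df = n − 2 = 126.
t* = t_{0.025, 126} = 1.978971.
Margin = t* × SE = 1.978971 × 0.0439999 = 0.08707.
CI: -0.249 ± 0.08707 → (-0.336, -0.162).
With 95% confidence, each one-unit increase in residual sugar is associated with a change of between -0.336 and -0.162 points in wine quality rating.

(-0.336, -0.162)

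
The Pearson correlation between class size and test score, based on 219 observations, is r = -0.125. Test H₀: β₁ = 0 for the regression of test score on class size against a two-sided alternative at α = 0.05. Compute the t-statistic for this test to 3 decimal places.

t = r·√(n − 2)/√(1 − r²) = -0.125·√217/√0.984375 = -1.856.
df = n − 2 = 217.
Two-sided p ≈ 0.0648, which is ≥ 0.05, so fail to reject H₀.
The data do not give significant evidence of a linear association between class size and test score.

t = -1.856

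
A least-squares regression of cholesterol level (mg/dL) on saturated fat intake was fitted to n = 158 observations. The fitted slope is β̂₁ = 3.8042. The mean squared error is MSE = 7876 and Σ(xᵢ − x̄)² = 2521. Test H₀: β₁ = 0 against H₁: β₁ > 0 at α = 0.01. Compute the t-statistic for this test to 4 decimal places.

SE(β̂₁) = √(MSE/Sₓₓ) = √(7876/2521) = 1.76753.
t = 3.8042 / 1.76753 = 2.1523.
df = n − 2 = 156.
One-sided p ≈ 0.0165, which is ≥ 0.01, so fail to reject H₀.
The data do not give significant evidence that the true slope on saturated fat intake is positive.

t = 2.1523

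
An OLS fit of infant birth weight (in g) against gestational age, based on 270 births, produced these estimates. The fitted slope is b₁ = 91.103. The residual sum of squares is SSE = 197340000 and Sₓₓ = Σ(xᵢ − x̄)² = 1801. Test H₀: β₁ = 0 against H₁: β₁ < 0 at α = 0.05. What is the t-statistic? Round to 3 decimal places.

MSE = SSE/(n − 2) = 197340000/268 = 736343.
SE(b₁) = √(MSE/Sₓₓ) = √(736343/1801) = 20.2201.
t = 91.103 / 20.2201 = 4.506.
df = n − 2 = 268.
One-sided p ≈ 1.0000, which is ≥ 0.05, so fail to reject H₀.
The data do not give significant evidence that the true slope on gestational age is negative.

t = 4.506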